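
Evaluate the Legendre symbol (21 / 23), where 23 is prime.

-1

Euler's criterion: (21/23) ≡ 21^11 (mod 23).
21^2 ≡ 4 (mod 23)
21^4 ≡ 16 (mod 23)
21^8 ≡ 3 (mod 23)
21^11 = 21^(8+2+1) ≡ 22 (mod 23).
Result is 22 ≡ −1, so (21/23) = −1.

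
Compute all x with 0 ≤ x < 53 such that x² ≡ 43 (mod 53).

53 ≡ 1 (mod 4), so we find a root by search.
Trying successive values, 19² = 361 ≡ 43 (mod 53). The other root is 53 − 19 = 34.

19, 34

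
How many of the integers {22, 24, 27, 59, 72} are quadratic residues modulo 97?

4

(22/97) = +1 → QR.
(24/97) = +1 → QR.
(27/97) = +1 → QR.
(59/97) = -1 → non-residue.
(72/97) = +1 → QR.
Total quadratic residues among the 5: 4.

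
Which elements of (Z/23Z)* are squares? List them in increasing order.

Square k = 1,…,11 (k and 23−k give the same square):
1²=1, 2²=4, 3²=9, 4²=16, 5²≡2, 6²≡13, 7²≡3, 8²≡18, 9²≡12, 10²≡8, 11²≡6 (mod 23).
So the quadratic residues mod 23 are {1, 2, 3, 4, 6, 8, 9, 12, 13, 16, 18}.

1,2,3,4,6,8,9,12,13,16,18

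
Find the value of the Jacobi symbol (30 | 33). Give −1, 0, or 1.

Pull out 2: since 33 ≡ 1 (mod 8), (2/33) = +1.
Reciprocity: 15 ≡ 3 and 33 ≡ 1 (mod 4), so (15/33) = +(33/15).
Reduce top mod 15: now compute (3/15).
Reciprocity: 3 ≡ 3 and 15 ≡ 3 (mod 4), so (3/15) = −(15/3).
Reduce top mod 3: now compute (0/3).
Top reduces to 0: gcd > 1, so the symbol is 0.

0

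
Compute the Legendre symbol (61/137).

1

Reciprocity: 61 ≡ 1 and 137 ≡ 1 (mod 4), so (61/137) = +(137/61).
Reduce top mod 61: now compute (15/61).
Reciprocity: 15 ≡ 3 and 61 ≡ 1 (mod 4), so (15/61) = +(61/15).
Reduce top mod 15: now compute (1/15).
Reached (1/15) = 1. Collecting the sign flips along the way, the symbol is +1.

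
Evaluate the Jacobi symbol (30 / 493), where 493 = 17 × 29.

1

Pull out 2: since 493 ≡ 5 (mod 8), (2/493) = -1.
Reciprocity: 15 ≡ 3 and 493 ≡ 1 (mod 4), so (15/493) = +(493/15).
Reduce top mod 15: now compute (13/15).
Reciprocity: 13 ≡ 1 and 15 ≡ 3 (mod 4), so (13/15) = +(15/13).
Reduce top mod 13: now compute (2/13).
Pull out 2: since 13 ≡ 5 (mod 8), (2/13) = -1.
Reached (1/13) = 1. Collecting the sign flips along the way, the symbol is +1.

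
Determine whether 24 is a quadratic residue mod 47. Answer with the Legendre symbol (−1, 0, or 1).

Pull out 2^3: since 47 ≡ 7 (mod 8), (2/47) = +1, so (2/47)^3 = +1.
Reciprocity: 3 ≡ 3 and 47 ≡ 3 (mod 4), so (3/47) = −(47/3).
Reduce top mod 3: now compute (2/3).
Pull out 2: since 3 ≡ 3 (mod 8), (2/3) = -1.
Reached (1/3) = 1. Collecting the sign flips along the way, the symbol is +1.

1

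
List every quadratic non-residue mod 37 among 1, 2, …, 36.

2,5,6,8,13,14,15,17,18,19,20,22,23,24,29,31,32,35

Square k = 1,…,18 (k and 37−k give the same square):
1²=1, 2²=4, 3²=9, 4²=16, 5²=25, 6²=36, 7²≡12, 8²≡27, 9²≡7, 10²≡26, 11²≡10, 12²≡33, 13²≡21, 14²≡11, 15²≡3, 16²≡34, 17²≡30, 18²≡28 (mod 37).
The residues are {1, 3, 4, 7, 9, 10, 11, 12, 16, 21, 25, 26, 27, 28, 30, 33, 34, 36}; the non-residues are the remaining 18 nonzero classes.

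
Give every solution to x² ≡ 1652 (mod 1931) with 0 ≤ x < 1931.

752, 1179

Since 1931 ≡ 3 (mod 4), a square root of 1652 is 1652^((1931+1)/4) = 1652^483 mod 1931.
Repeated squaring: 1652^2≡601, 1652^4≡104, 1652^8≡1161, 1652^16≡83, 1652^32≡1096, 1652^64≡134, 1652^128≡577, 1652^256≡797 (mod 1931).
1652^483 = 1652^(256+128+64+32+2+1) ≡ 1179 (mod 1931).
Check: 1179² = 1390041 ≡ 1652 (mod 1931). The two roots are 752 and 1179.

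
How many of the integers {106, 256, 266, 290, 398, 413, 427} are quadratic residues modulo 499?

(106/499) = +1 → QR.
(256/499) = +1 → QR.
(266/499) = -1 → non-residue.
(290/499) = -1 → non-residue.
(398/499) = -1 → non-residue.
(413/499) = +1 → QR.
(427/499) = +1 → QR.
Total quadratic residues among the 7: 4.

4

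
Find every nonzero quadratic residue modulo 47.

1, 2, 3, 4, 6, 7, 8, 9, 12, 14, 16, 17, 18, 21, 24, 25, 27, 28, 32, 34, 36, 37, 42

Square k = 1,…,23 (k and 47−k give the same square):
1²=1, 2²=4, 3²=9, 4²=16, 5²=25, 6²=36, 7²≡2, 8²≡17, 9²≡34, 10²≡6, 11²≡27, 12²≡3, 13²≡28, 14²≡8, 15²≡37, 16²≡21, 17²≡7, 18²≡42, 19²≡32, 20²≡24, 21²≡18, 22²≡14, 23²≡12 (mod 47).
So the quadratic residues mod 47 are {1, 2, 3, 4, 6, 7, 8, 9, 12, 14, 16, 17, 18, 21, 24, 25, 27, 28, 32, 34, 36, 37, 42}.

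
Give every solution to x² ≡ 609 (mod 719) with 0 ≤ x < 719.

156, 563

Since 719 ≡ 3 (mod 4), a square root of 609 is 609^((719+1)/4) = 609^180 mod 719.
Repeated squaring: 609^2≡596, 609^4≡30, 609^8≡181, 609^16≡406, 609^32≡185, 609^64≡432, 609^128≡403 (mod 719).
609^180 = 609^(128+32+16+4) ≡ 156 (mod 719).
Check: 156² = 24336 ≡ 609 (mod 719). The two roots are 156 and 563.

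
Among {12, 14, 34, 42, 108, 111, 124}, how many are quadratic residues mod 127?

3

(12/127) = -1 → non-residue.
(14/127) = -1 → non-residue.
(34/127) = +1 → QR.
(42/127) = +1 → QR.
(108/127) = -1 → non-residue.
(111/127) = -1 → non-residue.
(124/127) = +1 → QR.
Total quadratic residues among the 7: 3.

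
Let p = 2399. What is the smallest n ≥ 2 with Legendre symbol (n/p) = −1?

11

(2/2399) = +1, so 2 is a residue.
(3/2399) = +1, so 3 is a residue.
(4/2399) = +1, so 4 is a residue.
(5/2399) = +1, so 5 is a residue.
(6/2399) = +1, so 6 is a residue.
(7/2399) = +1, so 7 is a residue.
(8/2399) = +1, so 8 is a residue.
(9/2399) = +1, so 9 is a residue.
(10/2399) = +1, so 10 is a residue.
(11/2399) = −1, so 11 is the smallest positive non-residue mod 2399.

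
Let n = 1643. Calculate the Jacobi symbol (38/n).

1

Pull out 2: since 1643 ≡ 3 (mod 8), (2/1643) = -1.
Reciprocity: 19 ≡ 3 and 1643 ≡ 3 (mod 4), so (19/1643) = −(1643/19).
Reduce top mod 19: now compute (9/19).
Reciprocity: 9 ≡ 1 and 19 ≡ 3 (mod 4), so (9/19) = +(19/9).
Reduce top mod 9: now compute (1/9).
Reached (1/9) = 1. Collecting the sign flips along the way, the symbol is +1.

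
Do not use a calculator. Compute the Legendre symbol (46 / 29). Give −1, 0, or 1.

-1

First reduce: 46 ≡ 17 (mod 29).
Reciprocity: 17 ≡ 1 and 29 ≡ 1 (mod 4), so (17/29) = +(29/17).
Reduce top mod 17: now compute (12/17).
Pull out 2^2: since 17 ≡ 1 (mod 8), (2/17) = +1, so (2/17)^2 = +1.
Reciprocity: 3 ≡ 3 and 17 ≡ 1 (mod 4), so (3/17) = +(17/3).
Reduce top mod 3: now compute (2/3).
Pull out 2: since 3 ≡ 3 (mod 8), (2/3) = -1.
Reached (1/3) = 1. Collecting the sign flips along the way, the symbol is -1.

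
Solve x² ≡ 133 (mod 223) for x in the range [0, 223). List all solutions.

Since 223 ≡ 3 (mod 4), a square root of 133 is 133^((223+1)/4) = 133^56 mod 223.
Repeated squaring: 133^2≡72, 133^4≡55, 133^8≡126, 133^16≡43, 133^32≡65 (mod 223).
133^56 = 133^(32+16+8) ≡ 53 (mod 223).
Check: 53² = 2809 ≡ 133 (mod 223). The two roots are 53 and 170.

53, 170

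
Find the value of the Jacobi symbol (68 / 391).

0

Pull out 2^2: since 391 ≡ 7 (mod 8), (2/391) = +1, so (2/391)^2 = +1.
Reciprocity: 17 ≡ 1 and 391 ≡ 3 (mod 4), so (17/391) = +(391/17).
Reduce top mod 17: now compute (0/17).
Top reduces to 0: gcd > 1, so the symbol is 0.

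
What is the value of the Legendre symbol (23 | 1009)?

-1

Euler's criterion: (23/1009) ≡ 23^504 (mod 1009).
23^2 ≡ 529 (mod 1009)
23^4 ≡ 348 (mod 1009)
23^8 ≡ 24 (mod 1009)
23^16 ≡ 576 (mod 1009)
23^32 ≡ 824 (mod 1009)
23^64 ≡ 928 (mod 1009)
23^128 ≡ 507 (mod 1009)
23^256 ≡ 763 (mod 1009)
23^504 = 23^(256+128+64+32+16+8) ≡ 1008 (mod 1009).
Result is 1008 ≡ −1, so (23/1009) = −1.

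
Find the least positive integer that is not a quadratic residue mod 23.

(2/23) = +1, so 2 is a residue.
(3/23) = +1, so 3 is a residue.
(4/23) = +1, so 4 is a residue.
(5/23) = −1, so 5 is the smallest positive non-residue mod 23.

5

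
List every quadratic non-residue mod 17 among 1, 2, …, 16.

3 5 6 7 10 11 12 14

Square k = 1,…,8 (k and 17−k give the same square):
1²=1, 2²=4, 3²=9, 4²=16, 5²≡8, 6²≡2, 7²≡15, 8²≡13 (mod 17).
The residues are {1, 2, 4, 8, 9, 13, 15, 16}; the non-residues are the remaining 8 nonzero classes.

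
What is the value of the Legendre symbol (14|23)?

Pull out 2: since 23 ≡ 7 (mod 8), (2/23) = +1.
Reciprocity: 7 ≡ 3 and 23 ≡ 3 (mod 4), so (7/23) = −(23/7).
Reduce top mod 7: now compute (2/7).
Pull out 2: since 7 ≡ 7 (mod 8), (2/7) = +1.
Reached (1/7) = 1. Collecting the sign flips along the way, the symbol is -1.

-1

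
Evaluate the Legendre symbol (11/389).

1

Reciprocity: 11 ≡ 3 and 389 ≡ 1 (mod 4), so (11/389) = +(389/11).
Reduce top mod 11: now compute (4/11).
Pull out 2^2: since 11 ≡ 3 (mod 8), (2/11) = -1, so (2/11)^2 = +1.
Reached (1/11) = 1. Collecting the sign flips along the way, the symbol is +1.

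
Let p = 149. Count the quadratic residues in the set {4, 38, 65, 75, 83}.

1

(4/149) = +1 → QR.
(38/149) = -1 → non-residue.
(65/149) = -1 → non-residue.
(75/149) = -1 → non-residue.
(83/149) = -1 → non-residue.
Total quadratic residues among the 5: 1.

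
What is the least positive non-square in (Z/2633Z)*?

3

(2/2633) = +1, so 2 is a residue.
(3/2633) = −1, so 3 is the smallest positive non-residue mod 2633.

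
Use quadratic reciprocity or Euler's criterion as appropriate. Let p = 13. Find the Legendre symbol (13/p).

First reduce: 13 ≡ 0 (mod 13).
Top reduces to 0: gcd > 1, so the symbol is 0.

0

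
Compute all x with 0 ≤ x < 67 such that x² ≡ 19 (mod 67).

32, 35

Since 67 ≡ 3 (mod 4), a square root of 19 is 19^((67+1)/4) = 19^17 mod 67.
Repeated squaring: 19^2≡26, 19^4≡6, 19^8≡36, 19^16≡23 (mod 67).
19^17 = 19^(16+1) ≡ 35 (mod 67).
Check: 35² = 1225 ≡ 19 (mod 67). The two roots are 32 and 35.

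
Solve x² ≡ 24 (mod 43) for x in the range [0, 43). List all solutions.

14, 29

Since 43 ≡ 3 (mod 4), a square root of 24 is 24^((43+1)/4) = 24^11 mod 43.
Repeated squaring: 24^2≡17, 24^4≡31, 24^8≡15 (mod 43).
24^11 = 24^(8+2+1) ≡ 14 (mod 43).
Check: 14² = 196 ≡ 24 (mod 43). The two roots are 14 and 29.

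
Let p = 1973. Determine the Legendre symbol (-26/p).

First reduce: -26 ≡ 1947 (mod 1973).
Reciprocity: 1947 ≡ 3 and 1973 ≡ 1 (mod 4), so (1947/1973) = +(1973/1947).
Reduce top mod 1947: now compute (26/1947).
Pull out 2: since 1947 ≡ 3 (mod 8), (2/1947) = -1.
Reciprocity: 13 ≡ 1 and 1947 ≡ 3 (mod 4), so (13/1947) = +(1947/13).
Reduce top mod 13: now compute (10/13).
Pull out 2: since 13 ≡ 5 (mod 8), (2/13) = -1.
Reciprocity: 5 ≡ 1 and 13 ≡ 1 (mod 4), so (5/13) = +(13/5).
Reduce top mod 5: now compute (3/5).
Reciprocity: 3 ≡ 3 and 5 ≡ 1 (mod 4), so (3/5) = +(5/3).
Reduce top mod 3: now compute (2/3).
Pull out 2: since 3 ≡ 3 (mod 8), (2/3) = -1.
Reached (1/3) = 1. Collecting the sign flips along the way, the symbol is -1.

-1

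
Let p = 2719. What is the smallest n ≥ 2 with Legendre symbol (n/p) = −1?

3

(2/2719) = +1, so 2 is a residue.
(3/2719) = −1, so 3 is the smallest positive non-residue mod 2719.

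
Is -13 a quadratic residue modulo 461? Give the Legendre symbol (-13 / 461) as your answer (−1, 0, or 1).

-1

First reduce: -13 ≡ 448 (mod 461).
Pull out 2^6: since 461 ≡ 5 (mod 8), (2/461) = -1, so (2/461)^6 = +1.
Reciprocity: 7 ≡ 3 and 461 ≡ 1 (mod 4), so (7/461) = +(461/7).
Reduce top mod 7: now compute (6/7).
Pull out 2: since 7 ≡ 7 (mod 8), (2/7) = +1.
Reciprocity: 3 ≡ 3 and 7 ≡ 3 (mod 4), so (3/7) = −(7/3).
Reduce top mod 3: now compute (1/3).
Reached (1/3) = 1. Collecting the sign flips along the way, the symbol is -1.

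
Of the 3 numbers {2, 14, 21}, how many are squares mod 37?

(2/37) = -1 → non-residue.
(14/37) = -1 → non-residue.
(21/37) = +1 → QR.
Total quadratic residues among the 3: 1.

1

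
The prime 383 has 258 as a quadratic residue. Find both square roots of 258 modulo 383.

Since 383 ≡ 3 (mod 4), a square root of 258 is 258^((383+1)/4) = 258^96 mod 383.
Repeated squaring: 258^2≡305, 258^4≡339, 258^8≡21, 258^16≡58, 258^32≡300, 258^64≡378 (mod 383).
258^96 = 258^(64+32) ≡ 32 (mod 383).
Check: 32² = 1024 ≡ 258 (mod 383). The two roots are 32 and 351.

32, 351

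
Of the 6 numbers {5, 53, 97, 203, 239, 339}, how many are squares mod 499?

3

(5/499) = +1 → QR.
(53/499) = -1 → non-residue.
(97/499) = -1 → non-residue.
(203/499) = -1 → non-residue.
(239/499) = +1 → QR.
(339/499) = +1 → QR.
Total quadratic residues among the 6: 3.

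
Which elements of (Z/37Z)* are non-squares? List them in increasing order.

2,5,6,8,13,14,15,17,18,19,20,22,23,24,29,31,32,35

Square k = 1,…,18 (k and 37−k give the same square):
1²=1, 2²=4, 3²=9, 4²=16, 5²=25, 6²=36, 7²≡12, 8²≡27, 9²≡7, 10²≡26, 11²≡10, 12²≡33, 13²≡21, 14²≡11, 15²≡3, 16²≡34, 17²≡30, 18²≡28 (mod 37).
The residues are {1, 3, 4, 7, 9, 10, 11, 12, 16, 21, 25, 26, 27, 28, 30, 33, 34, 36}; the non-residues are the remaining 18 nonzero classes.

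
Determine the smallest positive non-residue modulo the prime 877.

2

(2/877) = −1, so 2 is the smallest positive non-residue mod 877.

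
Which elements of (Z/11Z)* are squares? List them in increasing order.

Square k = 1,…,5 (k and 11−k give the same square):
1²=1, 2²=4, 3²=9, 4²≡5, 5²≡3 (mod 11).
So the quadratic residues mod 11 are {1, 3, 4, 5, 9}.

1 3 4 5 9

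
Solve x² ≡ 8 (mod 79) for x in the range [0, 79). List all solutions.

Since 79 ≡ 3 (mod 4), a square root of 8 is 8^((79+1)/4) = 8^20 mod 79.
Repeated squaring: 8^2≡64, 8^4≡67, 8^8≡65, 8^16≡38 (mod 79).
8^20 = 8^(16+4) ≡ 18 (mod 79).
Check: 18² = 324 ≡ 8 (mod 79). The two roots are 18 and 61.

18, 61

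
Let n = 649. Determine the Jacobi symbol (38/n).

-1

Pull out 2: since 649 ≡ 1 (mod 8), (2/649) = +1.
Reciprocity: 19 ≡ 3 and 649 ≡ 1 (mod 4), so (19/649) = +(649/19).
Reduce top mod 19: now compute (3/19).
Reciprocity: 3 ≡ 3 and 19 ≡ 3 (mod 4), so (3/19) = −(19/3).
Reduce top mod 3: now compute (1/3).
Reached (1/3) = 1. Collecting the sign flips along the way, the symbol is -1.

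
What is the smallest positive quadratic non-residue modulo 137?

3

(2/137) = +1, so 2 is a residue.
(3/137) = −1, so 3 is the smallest positive non-residue mod 137.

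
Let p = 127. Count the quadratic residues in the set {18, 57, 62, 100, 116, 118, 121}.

4

(18/127) = +1 → QR.
(57/127) = -1 → non-residue.
(62/127) = +1 → QR.
(100/127) = +1 → QR.
(116/127) = -1 → non-residue.
(118/127) = -1 → non-residue.
(121/127) = +1 → QR.
Total quadratic residues among the 7: 4.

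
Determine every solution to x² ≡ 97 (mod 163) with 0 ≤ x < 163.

Since 163 ≡ 3 (mod 4), a square root of 97 is 97^((163+1)/4) = 97^41 mod 163.
Repeated squaring: 97^2≡118, 97^4≡69, 97^8≡34, 97^16≡15, 97^32≡62 (mod 163).
97^41 = 97^(32+8+1) ≡ 74 (mod 163).
Check: 74² = 5476 ≡ 97 (mod 163). The two roots are 74 and 89.

74, 89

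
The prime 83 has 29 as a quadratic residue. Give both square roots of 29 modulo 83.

19, 64

Since 83 ≡ 3 (mod 4), a square root of 29 is 29^((83+1)/4) = 29^21 mod 83.
Repeated squaring: 29^2≡11, 29^4≡38, 29^8≡33, 29^16≡10 (mod 83).
29^21 = 29^(16+4+1) ≡ 64 (mod 83).
Check: 64² = 4096 ≡ 29 (mod 83). The two roots are 19 and 64.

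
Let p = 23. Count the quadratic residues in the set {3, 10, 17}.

(3/23) = +1 → QR.
(10/23) = -1 → non-residue.
(17/23) = -1 → non-residue.
Total quadratic residues among the 3: 1.

1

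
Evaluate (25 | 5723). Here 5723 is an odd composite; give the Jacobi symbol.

Reciprocity: 25 ≡ 1 and 5723 ≡ 3 (mod 4), so (25/5723) = +(5723/25).
Reduce top mod 25: now compute (23/25).
Reciprocity: 23 ≡ 3 and 25 ≡ 1 (mod 4), so (23/25) = +(25/23).
Reduce top mod 23: now compute (2/23).
Pull out 2: since 23 ≡ 7 (mod 8), (2/23) = +1.
Reached (1/23) = 1. Collecting the sign flips along the way, the symbol is +1.

1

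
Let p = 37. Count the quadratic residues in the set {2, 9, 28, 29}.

2

(2/37) = -1 → non-residue.
(9/37) = +1 → QR.
(28/37) = +1 → QR.
(29/37) = -1 → non-residue.
Total quadratic residues among the 4: 2.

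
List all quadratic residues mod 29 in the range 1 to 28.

Square k = 1,…,14 (k and 29−k give the same square):
1²=1, 2²=4, 3²=9, 4²=16, 5²=25, 6²≡7, 7²≡20, 8²≡6, 9²≡23, 10²≡13, 11²≡5, 12²≡28, 13²≡24, 14²≡22 (mod 29).
So the quadratic residues mod 29 are {1, 4, 5, 6, 7, 9, 13, 16, 20, 22, 23, 24, 25, 28}.

1 4 5 6 7 9 13 16 20 22 23 24 25 28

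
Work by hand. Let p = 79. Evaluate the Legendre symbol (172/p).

First reduce: 172 ≡ 14 (mod 79).
Pull out 2: since 79 ≡ 7 (mod 8), (2/79) = +1.
Reciprocity: 7 ≡ 3 and 79 ≡ 3 (mod 4), so (7/79) = −(79/7).
Reduce top mod 7: now compute (2/7).
Pull out 2: since 7 ≡ 7 (mod 8), (2/7) = +1.
Reached (1/7) = 1. Collecting the sign flips along the way, the symbol is -1.

-1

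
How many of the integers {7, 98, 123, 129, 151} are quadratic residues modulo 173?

1

(7/173) = -1 → non-residue.
(98/173) = -1 → non-residue.
(123/173) = -1 → non-residue.
(129/173) = -1 → non-residue.
(151/173) = +1 → QR.
Total quadratic residues among the 5: 1.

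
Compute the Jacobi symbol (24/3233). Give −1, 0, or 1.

-1

Pull out 2^3: since 3233 ≡ 1 (mod 8), (2/3233) = +1, so (2/3233)^3 = +1.
Reciprocity: 3 ≡ 3 and 3233 ≡ 1 (mod 4), so (3/3233) = +(3233/3).
Reduce top mod 3: now compute (2/3).
Pull out 2: since 3 ≡ 3 (mod 8), (2/3) = -1.
Reached (1/3) = 1. Collecting the sign flips along the way, the symbol is -1.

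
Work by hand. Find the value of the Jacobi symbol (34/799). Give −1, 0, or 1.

0

Pull out 2: since 799 ≡ 7 (mod 8), (2/799) = +1.
Reciprocity: 17 ≡ 1 and 799 ≡ 3 (mod 4), so (17/799) = +(799/17).
Reduce top mod 17: now compute (0/17).
Top reduces to 0: gcd > 1, so the symbol is 0.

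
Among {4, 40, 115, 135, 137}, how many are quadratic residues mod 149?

1

(4/149) = +1 → QR.
(40/149) = -1 → non-residue.
(115/149) = -1 → non-residue.
(135/149) = -1 → non-residue.
(137/149) = -1 → non-residue.
Total quadratic residues among the 5: 1.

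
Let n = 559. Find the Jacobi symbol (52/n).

Pull out 2^2: since 559 ≡ 7 (mod 8), (2/559) = +1, so (2/559)^2 = +1.
Reciprocity: 13 ≡ 1 and 559 ≡ 3 (mod 4), so (13/559) = +(559/13).
Reduce top mod 13: now compute (0/13).
Top reduces to 0: gcd > 1, so the symbol is 0.

0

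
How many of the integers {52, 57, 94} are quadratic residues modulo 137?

0

(52/137) = -1 → non-residue.
(57/137) = -1 → non-residue.
(94/137) = -1 → non-residue.
Total quadratic residues among the 3: 0.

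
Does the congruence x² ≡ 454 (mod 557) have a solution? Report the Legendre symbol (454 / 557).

-1

Pull out 2: since 557 ≡ 5 (mod 8), (2/557) = -1.
Reciprocity: 227 ≡ 3 and 557 ≡ 1 (mod 4), so (227/557) = +(557/227).
Reduce top mod 227: now compute (103/227).
Reciprocity: 103 ≡ 3 and 227 ≡ 3 (mod 4), so (103/227) = −(227/103).
Reduce top mod 103: now compute (21/103).
Reciprocity: 21 ≡ 1 and 103 ≡ 3 (mod 4), so (21/103) = +(103/21).
Reduce top mod 21: now compute (19/21).
Reciprocity: 19 ≡ 3 and 21 ≡ 1 (mod 4), so (19/21) = +(21/19).
Reduce top mod 19: now compute (2/19).
Pull out 2: since 19 ≡ 3 (mod 8), (2/19) = -1.
Reached (1/19) = 1. Collecting the sign flips along the way, the symbol is -1.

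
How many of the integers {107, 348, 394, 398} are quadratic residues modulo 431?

(107/431) = -1 → non-residue.
(348/431) = +1 → QR.
(394/431) = +1 → QR.
(398/431) = -1 → non-residue.
Total quadratic residues among the 4: 2.

2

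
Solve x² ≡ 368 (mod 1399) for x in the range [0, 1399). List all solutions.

Since 1399 ≡ 3 (mod 4), a square root of 368 is 368^((1399+1)/4) = 368^350 mod 1399.
Repeated squaring: 368^2≡1120, 368^4≡896, 368^8≡1189, 368^16≡731, 368^32≡1342, 368^64≡451, 368^128≡546, 368^256≡129 (mod 1399).
368^350 = 368^(256+64+16+8+4+2) ≡ 333 (mod 1399).
Check: 333² = 110889 ≡ 368 (mod 1399). The two roots are 333 and 1066.

333, 1066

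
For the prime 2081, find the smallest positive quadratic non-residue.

(2/2081) = +1, so 2 is a residue.
(3/2081) = −1, so 3 is the smallest positive non-residue mod 2081.

3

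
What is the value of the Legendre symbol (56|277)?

Pull out 2^3: since 277 ≡ 5 (mod 8), (2/277) = -1, so (2/277)^3 = -1.
Reciprocity: 7 ≡ 3 and 277 ≡ 1 (mod 4), so (7/277) = +(277/7).
Reduce top mod 7: now compute (4/7).
Pull out 2^2: since 7 ≡ 7 (mod 8), (2/7) = +1, so (2/7)^2 = +1.
Reached (1/7) = 1. Collecting the sign flips along the way, the symbol is -1.

-1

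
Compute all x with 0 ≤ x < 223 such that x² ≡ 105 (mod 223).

Since 223 ≡ 3 (mod 4), a square root of 105 is 105^((223+1)/4) = 105^56 mod 223.
Repeated squaring: 105^2≡98, 105^4≡15, 105^8≡2, 105^16≡4, 105^32≡16 (mod 223).
105^56 = 105^(32+16+8) ≡ 128 (mod 223).
Check: 128² = 16384 ≡ 105 (mod 223). The two roots are 95 and 128.

95, 128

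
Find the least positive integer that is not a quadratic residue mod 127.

(2/127) = +1, so 2 is a residue.
(3/127) = −1, so 3 is the smallest positive non-residue mod 127.

3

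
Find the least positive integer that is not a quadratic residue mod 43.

2

(2/43) = −1, so 2 is the smallest positive non-residue mod 43.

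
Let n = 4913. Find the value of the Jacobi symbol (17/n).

Reciprocity: 17 ≡ 1 and 4913 ≡ 1 (mod 4), so (17/4913) = +(4913/17).
Reduce top mod 17: now compute (0/17).
Top reduces to 0: gcd > 1, so the symbol is 0.

0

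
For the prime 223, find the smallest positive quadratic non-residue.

3

(2/223) = +1, so 2 is a residue.
(3/223) = −1, so 3 is the smallest positive non-residue mod 223.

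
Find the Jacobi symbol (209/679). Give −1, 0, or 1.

1

Reciprocity: 209 ≡ 1 and 679 ≡ 3 (mod 4), so (209/679) = +(679/209).
Reduce top mod 209: now compute (52/209).
Pull out 2^2: since 209 ≡ 1 (mod 8), (2/209) = +1, so (2/209)^2 = +1.
Reciprocity: 13 ≡ 1 and 209 ≡ 1 (mod 4), so (13/209) = +(209/13).
Reduce top mod 13: now compute (1/13).
Reached (1/13) = 1. Collecting the sign flips along the way, the symbol is +1.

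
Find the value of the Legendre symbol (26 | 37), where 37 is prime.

Euler's criterion: (26/37) ≡ 26^18 (mod 37).
26^2 ≡ 10 (mod 37)
26^4 ≡ 26 (mod 37)
26^8 ≡ 10 (mod 37)
26^16 ≡ 26 (mod 37)
26^18 = 26^(16+2) ≡ 1 (mod 37).
Result is 1, so (26/37) = 1.

1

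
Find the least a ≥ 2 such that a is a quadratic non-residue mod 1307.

(2/1307) = −1, so 2 is the smallest positive non-residue mod 1307.

2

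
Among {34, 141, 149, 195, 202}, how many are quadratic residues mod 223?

2

(34/223) = +1 → QR.
(141/223) = -1 → non-residue.
(149/223) = -1 → non-residue.
(195/223) = -1 → non-residue.
(202/223) = +1 → QR.
Total quadratic residues among the 5: 2.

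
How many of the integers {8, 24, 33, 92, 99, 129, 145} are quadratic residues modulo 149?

(8/149) = -1 → non-residue.
(24/149) = +1 → QR.
(33/149) = +1 → QR.
(92/149) = -1 → non-residue.
(99/149) = -1 → non-residue.
(129/149) = +1 → QR.
(145/149) = +1 → QR.
Total quadratic residues among the 7: 4.

4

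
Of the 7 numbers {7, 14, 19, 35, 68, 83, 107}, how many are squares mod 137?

(7/137) = +1 → QR.
(14/137) = +1 → QR.
(19/137) = +1 → QR.
(35/137) = -1 → non-residue.
(68/137) = +1 → QR.
(83/137) = -1 → non-residue.
(107/137) = +1 → QR.
Total quadratic residues among the 7: 5.

5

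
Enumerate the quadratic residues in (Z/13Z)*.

1 3 4 9 10 12

Square k = 1,…,6 (k and 13−k give the same square):
1²=1, 2²=4, 3²=9, 4²≡3, 5²≡12, 6²≡10 (mod 13).
So the quadratic residues mod 13 are {1, 3, 4, 9, 10, 12}.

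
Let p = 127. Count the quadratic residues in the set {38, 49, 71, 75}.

(38/127) = +1 → QR.
(49/127) = +1 → QR.
(71/127) = +1 → QR.
(75/127) = -1 → non-residue.
Total quadratic residues among the 4: 3.

3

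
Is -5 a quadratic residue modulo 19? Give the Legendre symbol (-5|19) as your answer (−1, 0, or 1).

-1

First reduce: -5 ≡ 14 (mod 19).
Pull out 2: since 19 ≡ 3 (mod 8), (2/19) = -1.
Reciprocity: 7 ≡ 3 and 19 ≡ 3 (mod 4), so (7/19) = −(19/7).
Reduce top mod 7: now compute (5/7).
Reciprocity: 5 ≡ 1 and 7 ≡ 3 (mod 4), so (5/7) = +(7/5).
Reduce top mod 5: now compute (2/5).
Pull out 2: since 5 ≡ 5 (mod 8), (2/5) = -1.
Reached (1/5) = 1. Collecting the sign flips along the way, the symbol is -1.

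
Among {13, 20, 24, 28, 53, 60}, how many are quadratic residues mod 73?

1

(13/73) = -1 → non-residue.
(20/73) = -1 → non-residue.
(24/73) = +1 → QR.
(28/73) = -1 → non-residue.
(53/73) = -1 → non-residue.
(60/73) = -1 → non-residue.
Total quadratic residues among the 6: 1.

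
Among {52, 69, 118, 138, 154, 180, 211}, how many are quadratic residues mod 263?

(52/263) = +1 → QR.
(69/263) = +1 → QR.
(118/263) = -1 → non-residue.
(138/263) = +1 → QR.
(154/263) = -1 → non-residue.
(180/263) = -1 → non-residue.
(211/263) = -1 → non-residue.
Total quadratic residues among the 7: 3.

3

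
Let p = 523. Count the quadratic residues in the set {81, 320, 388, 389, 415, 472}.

(81/523) = +1 → QR.
(320/523) = -1 → non-residue.
(388/523) = -1 → non-residue.
(389/523) = -1 → non-residue.
(415/523) = +1 → QR.
(472/523) = +1 → QR.
Total quadratic residues among the 6: 3.

3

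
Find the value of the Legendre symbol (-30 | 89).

Euler's criterion: (-30/89) ≡ 59^44 (mod 89).
59^2 ≡ 10 (mod 89)
59^4 ≡ 11 (mod 89)
59^8 ≡ 32 (mod 89)
59^16 ≡ 45 (mod 89)
59^32 ≡ 67 (mod 89)
59^44 = 59^(32+8+4) ≡ 88 (mod 89).
Result is 88 ≡ −1, so (-30/89) = −1.

-1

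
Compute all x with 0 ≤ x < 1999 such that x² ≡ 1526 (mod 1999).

Since 1999 ≡ 3 (mod 4), a square root of 1526 is 1526^((1999+1)/4) = 1526^500 mod 1999.
Repeated squaring: 1526^2≡1840, 1526^4≡1293, 1526^8≡685, 1526^16≡1459, 1526^32≡1745, 1526^64≡548, 1526^128≡454, 1526^256≡219 (mod 1999).
1526^500 = 1526^(256+128+64+32+16+4) ≡ 1202 (mod 1999).
Check: 1202² = 1444804 ≡ 1526 (mod 1999). The two roots are 797 and 1202.

797, 1202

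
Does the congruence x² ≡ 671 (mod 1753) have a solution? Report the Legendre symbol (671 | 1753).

Reciprocity: 671 ≡ 3 and 1753 ≡ 1 (mod 4), so (671/1753) = +(1753/671).
Reduce top mod 671: now compute (411/671).
Reciprocity: 411 ≡ 3 and 671 ≡ 3 (mod 4), so (411/671) = −(671/411).
Reduce top mod 411: now compute (260/411).
Pull out 2^2: since 411 ≡ 3 (mod 8), (2/411) = -1, so (2/411)^2 = +1.
Reciprocity: 65 ≡ 1 and 411 ≡ 3 (mod 4), so (65/411) = +(411/65).
Reduce top mod 65: now compute (21/65).
Reciprocity: 21 ≡ 1 and 65 ≡ 1 (mod 4), so (21/65) = +(65/21).
Reduce top mod 21: now compute (2/21).
Pull out 2: since 21 ≡ 5 (mod 8), (2/21) = -1.
Reached (1/21) = 1. Collecting the sign flips along the way, the symbol is +1.

1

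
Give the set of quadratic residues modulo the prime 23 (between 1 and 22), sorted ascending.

Square k = 1,…,11 (k and 23−k give the same square):
1²=1, 2²=4, 3²=9, 4²=16, 5²≡2, 6²≡13, 7²≡3, 8²≡18, 9²≡12, 10²≡8, 11²≡6 (mod 23).
So the quadratic residues mod 23 are {1, 2, 3, 4, 6, 8, 9, 12, 13, 16, 18}.

1 2 3 4 6 8 9 12 13 16 18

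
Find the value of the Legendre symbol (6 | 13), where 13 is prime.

-1

Pull out 2: since 13 ≡ 5 (mod 8), (2/13) = -1.
Reciprocity: 3 ≡ 3 and 13 ≡ 1 (mod 4), so (3/13) = +(13/3).
Reduce top mod 3: now compute (1/3).
Reached (1/3) = 1. Collecting the sign flips along the way, the symbol is -1.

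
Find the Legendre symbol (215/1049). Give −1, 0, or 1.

Reciprocity: 215 ≡ 3 and 1049 ≡ 1 (mod 4), so (215/1049) = +(1049/215).
Reduce top mod 215: now compute (189/215).
Reciprocity: 189 ≡ 1 and 215 ≡ 3 (mod 4), so (189/215) = +(215/189).
Reduce top mod 189: now compute (26/189).
Pull out 2: since 189 ≡ 5 (mod 8), (2/189) = -1.
Reciprocity: 13 ≡ 1 and 189 ≡ 1 (mod 4), so (13/189) = +(189/13).
Reduce top mod 13: now compute (7/13).
Reciprocity: 7 ≡ 3 and 13 ≡ 1 (mod 4), so (7/13) = +(13/7).
Reduce top mod 7: now compute (6/7).
Pull out 2: since 7 ≡ 7 (mod 8), (2/7) = +1.
Reciprocity: 3 ≡ 3 and 7 ≡ 3 (mod 4), so (3/7) = −(7/3).
Reduce top mod 3: now compute (1/3).
Reached (1/3) = 1. Collecting the sign flips along the way, the symbol is +1.

1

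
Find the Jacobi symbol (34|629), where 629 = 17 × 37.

0

Pull out 2: since 629 ≡ 5 (mod 8), (2/629) = -1.
Reciprocity: 17 ≡ 1 and 629 ≡ 1 (mod 4), so (17/629) = +(629/17).
Reduce top mod 17: now compute (0/17).
Top reduces to 0: gcd > 1, so the symbol is 0.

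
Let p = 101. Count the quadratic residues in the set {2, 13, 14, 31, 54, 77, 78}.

6

(2/101) = -1 → non-residue.
(13/101) = +1 → QR.
(14/101) = +1 → QR.
(31/101) = +1 → QR.
(54/101) = +1 → QR.
(77/101) = +1 → QR.
(78/101) = +1 → QR.
Total quadratic residues among the 7: 6.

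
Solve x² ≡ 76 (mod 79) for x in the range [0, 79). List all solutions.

Since 79 ≡ 3 (mod 4), a square root of 76 is 76^((79+1)/4) = 76^20 mod 79.
Repeated squaring: 76^2≡9, 76^4≡2, 76^8≡4, 76^16≡16 (mod 79).
76^20 = 76^(16+4) ≡ 32 (mod 79).
Check: 32² = 1024 ≡ 76 (mod 79). The two roots are 32 and 47.

32, 47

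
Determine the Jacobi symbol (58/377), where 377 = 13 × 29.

0

Pull out 2: since 377 ≡ 1 (mod 8), (2/377) = +1.
Reciprocity: 29 ≡ 1 and 377 ≡ 1 (mod 4), so (29/377) = +(377/29).
Reduce top mod 29: now compute (0/29).
Top reduces to 0: gcd > 1, so the symbol is 0.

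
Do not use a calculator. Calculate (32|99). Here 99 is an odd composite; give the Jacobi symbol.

-1

Pull out 2^5: since 99 ≡ 3 (mod 8), (2/99) = -1, so (2/99)^5 = -1.
Reached (1/99) = 1. Collecting the sign flips along the way, the symbol is -1.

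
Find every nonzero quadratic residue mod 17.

1, 2, 4, 8, 9, 13, 15, 16

Square k = 1,…,8 (k and 17−k give the same square):
1²=1, 2²=4, 3²=9, 4²=16, 5²≡8, 6²≡2, 7²≡15, 8²≡13 (mod 17).
So the quadratic residues mod 17 are {1, 2, 4, 8, 9, 13, 15, 16}.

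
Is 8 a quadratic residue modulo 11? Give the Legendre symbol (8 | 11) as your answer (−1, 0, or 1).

-1

Euler's criterion: (8/11) ≡ 8^5 (mod 11).
8^2 ≡ 9 (mod 11)
8^4 ≡ 4 (mod 11)
8^5 = 8^(4+1) ≡ 10 (mod 11).
Result is 10 ≡ −1, so (8/11) = −1.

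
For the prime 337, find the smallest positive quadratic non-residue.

(2/337) = +1, so 2 is a residue.
(3/337) = +1, so 3 is a residue.
(4/337) = +1, so 4 is a residue.
(5/337) = −1, so 5 is the smallest positive non-residue mod 337.

5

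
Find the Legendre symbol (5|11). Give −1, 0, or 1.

Euler's criterion: (5/11) ≡ 5^5 (mod 11).
5^2 ≡ 3 (mod 11)
5^4 ≡ 9 (mod 11)
5^5 = 5^(4+1) ≡ 1 (mod 11).
Result is 1, so (5/11) = 1.

1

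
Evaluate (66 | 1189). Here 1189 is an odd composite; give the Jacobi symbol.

Pull out 2: since 1189 ≡ 5 (mod 8), (2/1189) = -1.
Reciprocity: 33 ≡ 1 and 1189 ≡ 1 (mod 4), so (33/1189) = +(1189/33).
Reduce top mod 33: now compute (1/33).
Reached (1/33) = 1. Collecting the sign flips along the way, the symbol is -1.

-1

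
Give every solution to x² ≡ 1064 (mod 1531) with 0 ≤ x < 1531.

178, 1353

Since 1531 ≡ 3 (mod 4), a square root of 1064 is 1064^((1531+1)/4) = 1064^383 mod 1531.
Repeated squaring: 1064^2≡687, 1064^4≡421, 1064^8≡1176, 1064^16≡483, 1064^32≡577, 1064^64≡702, 1064^128≡1353, 1064^256≡1064 (mod 1531).
1064^383 = 1064^(256+64+32+16+8+4+2+1) ≡ 1353 (mod 1531).
Check: 1353² = 1830609 ≡ 1064 (mod 1531). The two roots are 178 and 1353.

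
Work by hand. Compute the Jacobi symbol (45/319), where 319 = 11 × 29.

Reciprocity: 45 ≡ 1 and 319 ≡ 3 (mod 4), so (45/319) = +(319/45).
Reduce top mod 45: now compute (4/45).
Pull out 2^2: since 45 ≡ 5 (mod 8), (2/45) = -1, so (2/45)^2 = +1.
Reached (1/45) = 1. Collecting the sign flips along the way, the symbol is +1.

1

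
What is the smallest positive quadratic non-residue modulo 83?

(2/83) = −1, so 2 is the smallest positive non-residue mod 83.

2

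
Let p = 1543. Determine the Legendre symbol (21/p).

Reciprocity: 21 ≡ 1 and 1543 ≡ 3 (mod 4), so (21/1543) = +(1543/21).
Reduce top mod 21: now compute (10/21).
Pull out 2: since 21 ≡ 5 (mod 8), (2/21) = -1.
Reciprocity: 5 ≡ 1 and 21 ≡ 1 (mod 4), so (5/21) = +(21/5).
Reduce top mod 5: now compute (1/5).
Reached (1/5) = 1. Collecting the sign flips along the way, the symbol is -1.

-1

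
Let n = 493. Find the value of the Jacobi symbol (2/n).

Pull out 2: since 493 ≡ 5 (mod 8), (2/493) = -1.
Reached (1/493) = 1. Collecting the sign flips along the way, the symbol is -1.

-1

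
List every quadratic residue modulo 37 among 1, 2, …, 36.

1,3,4,7,9,10,11,12,16,21,25,26,27,28,30,33,34,36

Square k = 1,…,18 (k and 37−k give the same square):
1²=1, 2²=4, 3²=9, 4²=16, 5²=25, 6²=36, 7²≡12, 8²≡27, 9²≡7, 10²≡26, 11²≡10, 12²≡33, 13²≡21, 14²≡11, 15²≡3, 16²≡34, 17²≡30, 18²≡28 (mod 37).
So the quadratic residues mod 37 are {1, 3, 4, 7, 9, 10, 11, 12, 16, 21, 25, 26, 27, 28, 30, 33, 34, 36}.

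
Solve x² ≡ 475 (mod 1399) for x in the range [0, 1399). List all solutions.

Since 1399 ≡ 3 (mod 4), a square root of 475 is 475^((1399+1)/4) = 475^350 mod 1399.
Repeated squaring: 475^2≡386, 475^4≡702, 475^8≡356, 475^16≡826, 475^32≡963, 475^64≡1231, 475^128≡244, 475^256≡778 (mod 1399).
475^350 = 475^(256+64+16+8+4+2) ≡ 1131 (mod 1399).
Check: 1131² = 1279161 ≡ 475 (mod 1399). The two roots are 268 and 1131.

268, 1131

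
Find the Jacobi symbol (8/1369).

Pull out 2^3: since 1369 ≡ 1 (mod 8), (2/1369) = +1, so (2/1369)^3 = +1.
Reached (1/1369) = 1. Collecting the sign flips along the way, the symbol is +1.

1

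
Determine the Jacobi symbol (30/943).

Pull out 2: since 943 ≡ 7 (mod 8), (2/943) = +1.
Reciprocity: 15 ≡ 3 and 943 ≡ 3 (mod 4), so (15/943) = −(943/15).
Reduce top mod 15: now compute (13/15).
Reciprocity: 13 ≡ 1 and 15 ≡ 3 (mod 4), so (13/15) = +(15/13).
Reduce top mod 13: now compute (2/13).
Pull out 2: since 13 ≡ 5 (mod 8), (2/13) = -1.
Reached (1/13) = 1. Collecting the sign flips along the way, the symbol is +1.

1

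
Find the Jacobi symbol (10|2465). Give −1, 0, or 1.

0

Pull out 2: since 2465 ≡ 1 (mod 8), (2/2465) = +1.
Reciprocity: 5 ≡ 1 and 2465 ≡ 1 (mod 4), so (5/2465) = +(2465/5).
Reduce top mod 5: now compute (0/5).
Top reduces to 0: gcd > 1, so the symbol is 0.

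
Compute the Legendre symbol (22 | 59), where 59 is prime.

Pull out 2: since 59 ≡ 3 (mod 8), (2/59) = -1.
Reciprocity: 11 ≡ 3 and 59 ≡ 3 (mod 4), so (11/59) = −(59/11).
Reduce top mod 11: now compute (4/11).
Pull out 2^2: since 11 ≡ 3 (mod 8), (2/11) = -1, so (2/11)^2 = +1.
Reached (1/11) = 1. Collecting the sign flips along the way, the symbol is +1.

1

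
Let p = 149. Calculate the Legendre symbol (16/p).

1

Pull out 2^4: since 149 ≡ 5 (mod 8), (2/149) = -1, so (2/149)^4 = +1.
Reached (1/149) = 1. Collecting the sign flips along the way, the symbol is +1.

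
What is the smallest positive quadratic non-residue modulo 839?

(2/839) = +1, so 2 is a residue.
(3/839) = +1, so 3 is a residue.
(4/839) = +1, so 4 is a residue.
(5/839) = +1, so 5 is a residue.
(6/839) = +1, so 6 is a residue.
(7/839) = +1, so 7 is a residue.
(8/839) = +1, so 8 is a residue.
(9/839) = +1, so 9 is a residue.
(10/839) = +1, so 10 is a residue.
(11/839) = −1, so 11 is the smallest positive non-residue mod 839.

11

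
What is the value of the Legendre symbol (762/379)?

Euler's criterion: (762/379) ≡ 4^189 (mod 379).
4^2 ≡ 16 (mod 379)
4^4 ≡ 256 (mod 379)
4^8 ≡ 348 (mod 379)
4^16 ≡ 203 (mod 379)
4^32 ≡ 277 (mod 379)
4^64 ≡ 171 (mod 379)
4^128 ≡ 58 (mod 379)
4^189 = 4^(128+32+16+8+4+1) ≡ 1 (mod 379).
Result is 1, so (762/379) = 1.

1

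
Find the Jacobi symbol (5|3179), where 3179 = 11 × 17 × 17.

Reciprocity: 5 ≡ 1 and 3179 ≡ 3 (mod 4), so (5/3179) = +(3179/5).
Reduce top mod 5: now compute (4/5).
Pull out 2^2: since 5 ≡ 5 (mod 8), (2/5) = -1, so (2/5)^2 = +1.
Reached (1/5) = 1. Collecting the sign flips along the way, the symbol is +1.

1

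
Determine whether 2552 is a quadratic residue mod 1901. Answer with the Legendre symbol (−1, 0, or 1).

-1

First reduce: 2552 ≡ 651 (mod 1901).
Reciprocity: 651 ≡ 3 and 1901 ≡ 1 (mod 4), so (651/1901) = +(1901/651).
Reduce top mod 651: now compute (599/651).
Reciprocity: 599 ≡ 3 and 651 ≡ 3 (mod 4), so (599/651) = −(651/599).
Reduce top mod 599: now compute (52/599).
Pull out 2^2: since 599 ≡ 7 (mod 8), (2/599) = +1, so (2/599)^2 = +1.
Reciprocity: 13 ≡ 1 and 599 ≡ 3 (mod 4), so (13/599) = +(599/13).
Reduce top mod 13: now compute (1/13).
Reached (1/13) = 1. Collecting the sign flips along the way, the symbol is -1.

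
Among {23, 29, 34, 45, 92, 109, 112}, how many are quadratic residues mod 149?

3

(23/149) = -1 → non-residue.
(29/149) = +1 → QR.
(34/149) = -1 → non-residue.
(45/149) = +1 → QR.
(92/149) = -1 → non-residue.
(109/149) = -1 → non-residue.
(112/149) = +1 → QR.
Total quadratic residues among the 7: 3.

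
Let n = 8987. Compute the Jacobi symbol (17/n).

-1

Reciprocity: 17 ≡ 1 and 8987 ≡ 3 (mod 4), so (17/8987) = +(8987/17).
Reduce top mod 17: now compute (11/17).
Reciprocity: 11 ≡ 3 and 17 ≡ 1 (mod 4), so (11/17) = +(17/11).
Reduce top mod 11: now compute (6/11).
Pull out 2: since 11 ≡ 3 (mod 8), (2/11) = -1.
Reciprocity: 3 ≡ 3 and 11 ≡ 3 (mod 4), so (3/11) = −(11/3).
Reduce top mod 3: now compute (2/3).
Pull out 2: since 3 ≡ 3 (mod 8), (2/3) = -1.
Reached (1/3) = 1. Collecting the sign flips along the way, the symbol is -1.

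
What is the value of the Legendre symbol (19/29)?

Euler's criterion: (19/29) ≡ 19^14 (mod 29).
19^2 ≡ 13 (mod 29)
19^4 ≡ 24 (mod 29)
19^8 ≡ 25 (mod 29)
19^14 = 19^(8+4+2) ≡ 28 (mod 29).
Result is 28 ≡ −1, so (19/29) = −1.

-1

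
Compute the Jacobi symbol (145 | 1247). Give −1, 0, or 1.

Reciprocity: 145 ≡ 1 and 1247 ≡ 3 (mod 4), so (145/1247) = +(1247/145).
Reduce top mod 145: now compute (87/145).
Reciprocity: 87 ≡ 3 and 145 ≡ 1 (mod 4), so (87/145) = +(145/87).
Reduce top mod 87: now compute (58/87).
Pull out 2: since 87 ≡ 7 (mod 8), (2/87) = +1.
Reciprocity: 29 ≡ 1 and 87 ≡ 3 (mod 4), so (29/87) = +(87/29).
Reduce top mod 29: now compute (0/29).
Top reduces to 0: gcd > 1, so the symbol is 0.

0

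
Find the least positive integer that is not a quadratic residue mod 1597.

2

(2/1597) = −1, so 2 is the smallest positive non-residue mod 1597.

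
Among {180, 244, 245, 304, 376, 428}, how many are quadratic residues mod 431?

(180/431) = +1 → QR.
(244/431) = +1 → QR.
(245/431) = +1 → QR.
(304/431) = +1 → QR.
(376/431) = -1 → non-residue.
(428/431) = -1 → non-residue.
Total quadratic residues among the 6: 4.

4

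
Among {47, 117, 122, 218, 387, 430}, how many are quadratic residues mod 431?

2

(47/431) = -1 → non-residue.
(117/431) = -1 → non-residue.
(122/431) = +1 → QR.
(218/431) = +1 → QR.
(387/431) = -1 → non-residue.
(430/431) = -1 → non-residue.
Total quadratic residues among the 6: 2.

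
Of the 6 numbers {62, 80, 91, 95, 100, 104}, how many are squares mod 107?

2

(62/107) = +1 → QR.
(80/107) = -1 → non-residue.
(91/107) = -1 → non-residue.
(95/107) = -1 → non-residue.
(100/107) = +1 → QR.
(104/107) = -1 → non-residue.
Total quadratic residues among the 6: 2.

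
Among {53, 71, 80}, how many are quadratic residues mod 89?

(53/89) = +1 → QR.
(71/89) = +1 → QR.
(80/89) = +1 → QR.
Total quadratic residues among the 3: 3.

3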